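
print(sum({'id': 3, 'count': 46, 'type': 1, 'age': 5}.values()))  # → 55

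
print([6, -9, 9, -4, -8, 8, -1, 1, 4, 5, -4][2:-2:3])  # [9, 8, 4]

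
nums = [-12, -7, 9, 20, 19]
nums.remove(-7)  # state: [-12, 9, 20, 19]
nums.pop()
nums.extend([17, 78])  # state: [-12, 9, 20, 17, 78]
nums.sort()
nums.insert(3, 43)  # [-12, 9, 17, 43, 20, 78]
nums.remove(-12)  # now [9, 17, 43, 20, 78]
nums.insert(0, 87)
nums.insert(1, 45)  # [87, 45, 9, 17, 43, 20, 78]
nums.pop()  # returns 78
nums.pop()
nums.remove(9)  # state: [87, 45, 17, 43]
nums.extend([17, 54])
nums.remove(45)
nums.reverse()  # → [54, 17, 43, 17, 87]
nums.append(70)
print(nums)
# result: [54, 17, 43, 17, 87, 70]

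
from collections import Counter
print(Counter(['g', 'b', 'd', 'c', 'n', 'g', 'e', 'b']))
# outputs Counter({'g': 2, 'b': 2, 'd': 1, 'c': 1, 'n': 1, 'e': 1})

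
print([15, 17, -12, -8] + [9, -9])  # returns [15, 17, -12, -8, 9, -9]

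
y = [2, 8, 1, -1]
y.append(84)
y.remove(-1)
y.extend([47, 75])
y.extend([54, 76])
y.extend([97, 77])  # [2, 8, 1, 84, 47, 75, 54, 76, 97, 77]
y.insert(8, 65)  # [2, 8, 1, 84, 47, 75, 54, 76, 65, 97, 77]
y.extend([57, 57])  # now [2, 8, 1, 84, 47, 75, 54, 76, 65, 97, 77, 57, 57]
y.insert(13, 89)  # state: [2, 8, 1, 84, 47, 75, 54, 76, 65, 97, 77, 57, 57, 89]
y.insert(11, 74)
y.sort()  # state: [1, 2, 8, 47, 54, 57, 57, 65, 74, 75, 76, 77, 84, 89, 97]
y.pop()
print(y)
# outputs [1, 2, 8, 47, 54, 57, 57, 65, 74, 75, 76, 77, 84, 89]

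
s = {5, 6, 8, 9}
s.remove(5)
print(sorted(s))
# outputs [6, 8, 9]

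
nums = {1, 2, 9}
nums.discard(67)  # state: {1, 2, 9}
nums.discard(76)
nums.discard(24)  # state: {1, 2, 9}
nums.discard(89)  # {1, 2, 9}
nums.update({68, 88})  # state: {1, 2, 9, 68, 88}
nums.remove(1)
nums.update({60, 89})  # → {2, 9, 60, 68, 88, 89}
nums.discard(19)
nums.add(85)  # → {2, 9, 60, 68, 85, 88, 89}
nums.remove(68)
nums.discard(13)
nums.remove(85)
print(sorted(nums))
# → [2, 9, 60, 88, 89]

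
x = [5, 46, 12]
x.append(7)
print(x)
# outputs [5, 46, 12, 7]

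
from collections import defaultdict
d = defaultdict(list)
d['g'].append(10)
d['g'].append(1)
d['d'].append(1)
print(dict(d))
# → {'g': [10, 1], 'd': [1]}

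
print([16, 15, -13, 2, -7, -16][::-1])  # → [-16, -7, 2, -13, 15, 16]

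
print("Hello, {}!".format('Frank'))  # Hello, Frank!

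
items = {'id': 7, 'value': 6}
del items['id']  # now {'value': 6}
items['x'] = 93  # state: {'value': 6, 'x': 93}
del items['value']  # {'x': 93}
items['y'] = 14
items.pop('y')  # 14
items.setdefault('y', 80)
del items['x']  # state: {'y': 80}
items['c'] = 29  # {'y': 80, 'c': 29}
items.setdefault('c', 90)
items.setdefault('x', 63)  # 63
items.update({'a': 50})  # {'y': 80, 'c': 29, 'x': 63, 'a': 50}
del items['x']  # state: {'y': 80, 'c': 29, 'a': 50}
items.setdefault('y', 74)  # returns 80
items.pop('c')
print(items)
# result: {'y': 80, 'a': 50}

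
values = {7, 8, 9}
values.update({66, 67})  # {7, 8, 9, 66, 67}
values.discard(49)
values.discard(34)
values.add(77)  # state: {7, 8, 9, 66, 67, 77}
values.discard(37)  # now {7, 8, 9, 66, 67, 77}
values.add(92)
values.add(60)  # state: {7, 8, 9, 60, 66, 67, 77, 92}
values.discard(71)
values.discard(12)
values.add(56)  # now {7, 8, 9, 56, 60, 66, 67, 77, 92}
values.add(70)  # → {7, 8, 9, 56, 60, 66, 67, 70, 77, 92}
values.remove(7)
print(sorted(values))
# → [8, 9, 56, 60, 66, 67, 70, 77, 92]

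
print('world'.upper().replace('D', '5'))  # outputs WORL5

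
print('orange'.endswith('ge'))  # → True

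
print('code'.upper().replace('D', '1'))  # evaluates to CO1E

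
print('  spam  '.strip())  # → spam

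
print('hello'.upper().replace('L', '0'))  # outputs HE00O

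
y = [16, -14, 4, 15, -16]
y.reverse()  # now [-16, 15, 4, -14, 16]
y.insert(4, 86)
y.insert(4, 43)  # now [-16, 15, 4, -14, 43, 86, 16]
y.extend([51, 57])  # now [-16, 15, 4, -14, 43, 86, 16, 51, 57]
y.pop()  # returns 57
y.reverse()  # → [51, 16, 86, 43, -14, 4, 15, -16]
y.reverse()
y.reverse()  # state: [51, 16, 86, 43, -14, 4, 15, -16]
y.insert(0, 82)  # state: [82, 51, 16, 86, 43, -14, 4, 15, -16]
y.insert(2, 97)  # [82, 51, 97, 16, 86, 43, -14, 4, 15, -16]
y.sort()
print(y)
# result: [-16, -14, 4, 15, 16, 43, 51, 82, 86, 97]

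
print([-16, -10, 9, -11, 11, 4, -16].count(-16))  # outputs 2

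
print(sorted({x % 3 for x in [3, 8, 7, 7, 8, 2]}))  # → [0, 1, 2]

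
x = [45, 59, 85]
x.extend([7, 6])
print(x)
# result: [45, 59, 85, 7, 6]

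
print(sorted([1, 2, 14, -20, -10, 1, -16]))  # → [-20, -16, -10, 1, 1, 2, 14]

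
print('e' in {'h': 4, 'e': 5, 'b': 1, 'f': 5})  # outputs True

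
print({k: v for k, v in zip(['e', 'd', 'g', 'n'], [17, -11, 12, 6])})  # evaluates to {'e': 17, 'd': -11, 'g': 12, 'n': 6}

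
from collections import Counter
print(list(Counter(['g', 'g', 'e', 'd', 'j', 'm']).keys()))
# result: ['g', 'e', 'd', 'j', 'm']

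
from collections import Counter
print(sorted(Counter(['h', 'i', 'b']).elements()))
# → ['b', 'h', 'i']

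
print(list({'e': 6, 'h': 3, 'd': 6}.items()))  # [('e', 6), ('h', 3), ('d', 6)]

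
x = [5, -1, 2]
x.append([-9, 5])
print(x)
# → [5, -1, 2, [-9, 5]]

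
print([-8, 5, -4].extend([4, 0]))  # None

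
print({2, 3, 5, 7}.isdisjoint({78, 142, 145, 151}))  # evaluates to True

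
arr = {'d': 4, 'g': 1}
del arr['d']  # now {'g': 1}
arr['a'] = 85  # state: {'g': 1, 'a': 85}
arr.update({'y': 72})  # {'g': 1, 'a': 85, 'y': 72}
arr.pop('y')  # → 72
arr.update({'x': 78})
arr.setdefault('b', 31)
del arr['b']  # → {'g': 1, 'a': 85, 'x': 78}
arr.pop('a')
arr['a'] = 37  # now {'g': 1, 'x': 78, 'a': 37}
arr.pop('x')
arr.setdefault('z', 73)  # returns 73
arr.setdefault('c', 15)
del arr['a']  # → {'g': 1, 'z': 73, 'c': 15}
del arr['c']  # {'g': 1, 'z': 73}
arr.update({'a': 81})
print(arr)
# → {'g': 1, 'z': 73, 'a': 81}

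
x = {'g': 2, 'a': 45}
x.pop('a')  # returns 45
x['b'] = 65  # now {'g': 2, 'b': 65}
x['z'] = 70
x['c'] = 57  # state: {'g': 2, 'b': 65, 'z': 70, 'c': 57}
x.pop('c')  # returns 57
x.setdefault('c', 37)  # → 37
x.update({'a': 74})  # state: {'g': 2, 'b': 65, 'z': 70, 'c': 37, 'a': 74}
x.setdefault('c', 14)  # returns 37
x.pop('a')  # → 74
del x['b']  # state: {'g': 2, 'z': 70, 'c': 37}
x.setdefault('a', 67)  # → 67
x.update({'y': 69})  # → {'g': 2, 'z': 70, 'c': 37, 'a': 67, 'y': 69}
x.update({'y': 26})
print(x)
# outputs {'g': 2, 'z': 70, 'c': 37, 'a': 67, 'y': 26}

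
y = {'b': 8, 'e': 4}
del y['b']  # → {'e': 4}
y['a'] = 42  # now {'e': 4, 'a': 42}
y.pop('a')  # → 42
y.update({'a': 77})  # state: {'e': 4, 'a': 77}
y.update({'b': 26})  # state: {'e': 4, 'a': 77, 'b': 26}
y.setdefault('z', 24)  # 24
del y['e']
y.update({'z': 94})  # {'a': 77, 'b': 26, 'z': 94}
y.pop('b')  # 26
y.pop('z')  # 94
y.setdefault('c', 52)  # 52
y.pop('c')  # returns 52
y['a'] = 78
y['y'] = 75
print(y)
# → {'a': 78, 'y': 75}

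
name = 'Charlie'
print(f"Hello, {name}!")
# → Hello, Charlie!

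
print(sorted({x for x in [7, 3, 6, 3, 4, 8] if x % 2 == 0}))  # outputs [4, 6, 8]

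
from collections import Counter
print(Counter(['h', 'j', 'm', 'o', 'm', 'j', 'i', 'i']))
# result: Counter({'j': 2, 'm': 2, 'i': 2, 'h': 1, 'o': 1})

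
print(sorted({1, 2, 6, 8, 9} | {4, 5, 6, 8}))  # [1, 2, 4, 5, 6, 8, 9]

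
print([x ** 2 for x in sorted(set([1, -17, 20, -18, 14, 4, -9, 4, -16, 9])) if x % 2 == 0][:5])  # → [324, 256, 16, 196, 400]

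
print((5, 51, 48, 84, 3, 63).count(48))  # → 1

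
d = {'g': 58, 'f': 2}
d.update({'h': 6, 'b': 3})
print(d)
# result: {'g': 58, 'f': 2, 'h': 6, 'b': 3}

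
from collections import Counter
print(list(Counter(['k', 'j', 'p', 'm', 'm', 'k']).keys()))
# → ['k', 'j', 'p', 'm']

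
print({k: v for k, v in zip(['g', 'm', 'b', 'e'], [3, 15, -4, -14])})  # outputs {'g': 3, 'm': 15, 'b': -4, 'e': -14}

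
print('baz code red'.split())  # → ['baz', 'code', 'red']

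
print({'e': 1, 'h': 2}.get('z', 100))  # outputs 100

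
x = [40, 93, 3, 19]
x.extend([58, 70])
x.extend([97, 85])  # [40, 93, 3, 19, 58, 70, 97, 85]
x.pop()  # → 85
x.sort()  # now [3, 19, 40, 58, 70, 93, 97]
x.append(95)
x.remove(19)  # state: [3, 40, 58, 70, 93, 97, 95]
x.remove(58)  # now [3, 40, 70, 93, 97, 95]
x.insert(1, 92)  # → [3, 92, 40, 70, 93, 97, 95]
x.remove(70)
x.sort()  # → [3, 40, 92, 93, 95, 97]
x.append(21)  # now [3, 40, 92, 93, 95, 97, 21]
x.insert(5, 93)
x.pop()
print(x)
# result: [3, 40, 92, 93, 95, 93, 97]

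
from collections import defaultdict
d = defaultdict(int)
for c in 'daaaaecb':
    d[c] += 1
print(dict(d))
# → {'d': 1, 'a': 4, 'e': 1, 'c': 1, 'b': 1}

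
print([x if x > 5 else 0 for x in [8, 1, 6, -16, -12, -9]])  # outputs [8, 0, 6, 0, 0, 0]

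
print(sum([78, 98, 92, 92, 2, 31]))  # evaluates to 393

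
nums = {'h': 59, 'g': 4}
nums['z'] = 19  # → {'h': 59, 'g': 4, 'z': 19}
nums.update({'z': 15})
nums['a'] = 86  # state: {'h': 59, 'g': 4, 'z': 15, 'a': 86}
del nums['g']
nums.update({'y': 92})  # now {'h': 59, 'z': 15, 'a': 86, 'y': 92}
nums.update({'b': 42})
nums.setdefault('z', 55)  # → 15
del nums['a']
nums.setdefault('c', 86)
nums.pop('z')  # 15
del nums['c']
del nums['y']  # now {'h': 59, 'b': 42}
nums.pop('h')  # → 59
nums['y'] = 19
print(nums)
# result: {'b': 42, 'y': 19}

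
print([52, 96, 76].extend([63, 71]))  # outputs None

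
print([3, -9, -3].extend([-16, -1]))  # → None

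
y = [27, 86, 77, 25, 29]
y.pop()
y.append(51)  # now [27, 86, 77, 25, 51]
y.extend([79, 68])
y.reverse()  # [68, 79, 51, 25, 77, 86, 27]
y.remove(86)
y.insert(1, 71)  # [68, 71, 79, 51, 25, 77, 27]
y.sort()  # [25, 27, 51, 68, 71, 77, 79]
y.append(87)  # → [25, 27, 51, 68, 71, 77, 79, 87]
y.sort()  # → [25, 27, 51, 68, 71, 77, 79, 87]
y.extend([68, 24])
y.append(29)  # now [25, 27, 51, 68, 71, 77, 79, 87, 68, 24, 29]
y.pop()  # 29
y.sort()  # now [24, 25, 27, 51, 68, 68, 71, 77, 79, 87]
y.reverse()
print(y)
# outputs [87, 79, 77, 71, 68, 68, 51, 27, 25, 24]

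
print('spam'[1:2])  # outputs p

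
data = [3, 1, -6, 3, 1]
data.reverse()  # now [1, 3, -6, 1, 3]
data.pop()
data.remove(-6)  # [1, 3, 1]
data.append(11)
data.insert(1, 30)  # [1, 30, 3, 1, 11]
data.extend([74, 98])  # [1, 30, 3, 1, 11, 74, 98]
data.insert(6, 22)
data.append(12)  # [1, 30, 3, 1, 11, 74, 22, 98, 12]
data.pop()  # 12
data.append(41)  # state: [1, 30, 3, 1, 11, 74, 22, 98, 41]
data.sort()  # [1, 1, 3, 11, 22, 30, 41, 74, 98]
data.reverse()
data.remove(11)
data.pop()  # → 1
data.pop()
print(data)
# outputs [98, 74, 41, 30, 22, 3]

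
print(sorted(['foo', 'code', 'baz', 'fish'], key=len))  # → ['foo', 'baz', 'code', 'fish']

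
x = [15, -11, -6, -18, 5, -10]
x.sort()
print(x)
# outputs [-18, -11, -10, -6, 5, 15]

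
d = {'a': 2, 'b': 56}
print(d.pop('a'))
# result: 2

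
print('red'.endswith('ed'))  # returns True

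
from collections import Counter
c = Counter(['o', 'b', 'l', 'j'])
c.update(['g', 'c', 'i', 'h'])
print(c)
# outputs Counter({'o': 1, 'b': 1, 'l': 1, 'j': 1, 'g': 1, 'c': 1, 'i': 1, 'h': 1})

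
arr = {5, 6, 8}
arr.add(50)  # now {5, 6, 8, 50}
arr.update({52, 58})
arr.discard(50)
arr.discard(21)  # {5, 6, 8, 52, 58}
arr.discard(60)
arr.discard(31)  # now {5, 6, 8, 52, 58}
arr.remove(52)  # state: {5, 6, 8, 58}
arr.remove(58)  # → {5, 6, 8}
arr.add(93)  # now {5, 6, 8, 93}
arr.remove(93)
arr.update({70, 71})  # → {5, 6, 8, 70, 71}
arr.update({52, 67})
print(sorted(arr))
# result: [5, 6, 8, 52, 67, 70, 71]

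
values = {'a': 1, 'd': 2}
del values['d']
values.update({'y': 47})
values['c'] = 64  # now {'a': 1, 'y': 47, 'c': 64}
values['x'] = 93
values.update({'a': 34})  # {'a': 34, 'y': 47, 'c': 64, 'x': 93}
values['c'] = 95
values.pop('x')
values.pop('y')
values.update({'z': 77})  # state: {'a': 34, 'c': 95, 'z': 77}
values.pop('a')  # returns 34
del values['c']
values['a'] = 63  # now {'z': 77, 'a': 63}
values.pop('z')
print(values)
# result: {'a': 63}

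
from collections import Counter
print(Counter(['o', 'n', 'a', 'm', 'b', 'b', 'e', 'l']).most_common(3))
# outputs [('b', 2), ('o', 1), ('n', 1)]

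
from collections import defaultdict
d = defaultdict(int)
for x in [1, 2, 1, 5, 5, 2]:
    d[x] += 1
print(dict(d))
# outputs {1: 2, 2: 2, 5: 2}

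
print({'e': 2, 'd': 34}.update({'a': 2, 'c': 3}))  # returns None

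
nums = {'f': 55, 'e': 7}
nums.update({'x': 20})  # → {'f': 55, 'e': 7, 'x': 20}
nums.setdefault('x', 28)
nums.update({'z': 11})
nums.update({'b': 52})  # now {'f': 55, 'e': 7, 'x': 20, 'z': 11, 'b': 52}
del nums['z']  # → {'f': 55, 'e': 7, 'x': 20, 'b': 52}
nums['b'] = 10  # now {'f': 55, 'e': 7, 'x': 20, 'b': 10}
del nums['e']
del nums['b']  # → {'f': 55, 'x': 20}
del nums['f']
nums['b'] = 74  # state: {'x': 20, 'b': 74}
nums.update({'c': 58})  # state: {'x': 20, 'b': 74, 'c': 58}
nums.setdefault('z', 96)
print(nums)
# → {'x': 20, 'b': 74, 'c': 58, 'z': 96}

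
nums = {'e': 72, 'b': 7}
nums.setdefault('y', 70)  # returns 70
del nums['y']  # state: {'e': 72, 'b': 7}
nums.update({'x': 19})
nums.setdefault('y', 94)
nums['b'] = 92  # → {'e': 72, 'b': 92, 'x': 19, 'y': 94}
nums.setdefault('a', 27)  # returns 27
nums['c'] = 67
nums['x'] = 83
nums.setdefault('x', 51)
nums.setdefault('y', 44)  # 94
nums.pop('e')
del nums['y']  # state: {'b': 92, 'x': 83, 'a': 27, 'c': 67}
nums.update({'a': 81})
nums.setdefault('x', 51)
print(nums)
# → {'b': 92, 'x': 83, 'a': 81, 'c': 67}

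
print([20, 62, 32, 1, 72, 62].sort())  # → None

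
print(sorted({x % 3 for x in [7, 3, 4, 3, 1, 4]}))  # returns [0, 1]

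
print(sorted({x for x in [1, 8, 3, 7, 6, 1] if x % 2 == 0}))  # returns [6, 8]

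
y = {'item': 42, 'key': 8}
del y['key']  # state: {'item': 42}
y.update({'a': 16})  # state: {'item': 42, 'a': 16}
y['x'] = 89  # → {'item': 42, 'a': 16, 'x': 89}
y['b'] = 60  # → {'item': 42, 'a': 16, 'x': 89, 'b': 60}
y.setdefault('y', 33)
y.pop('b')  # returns 60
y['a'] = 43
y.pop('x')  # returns 89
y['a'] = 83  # {'item': 42, 'a': 83, 'y': 33}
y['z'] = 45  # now {'item': 42, 'a': 83, 'y': 33, 'z': 45}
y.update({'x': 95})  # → {'item': 42, 'a': 83, 'y': 33, 'z': 45, 'x': 95}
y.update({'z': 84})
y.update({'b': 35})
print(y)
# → {'item': 42, 'a': 83, 'y': 33, 'z': 84, 'x': 95, 'b': 35}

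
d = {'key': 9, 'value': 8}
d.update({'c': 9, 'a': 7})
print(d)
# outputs {'key': 9, 'value': 8, 'c': 9, 'a': 7}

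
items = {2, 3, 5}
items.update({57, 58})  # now {2, 3, 5, 57, 58}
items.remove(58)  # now {2, 3, 5, 57}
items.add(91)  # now {2, 3, 5, 57, 91}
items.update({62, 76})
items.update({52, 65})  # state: {2, 3, 5, 52, 57, 62, 65, 76, 91}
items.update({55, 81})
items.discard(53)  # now {2, 3, 5, 52, 55, 57, 62, 65, 76, 81, 91}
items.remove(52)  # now {2, 3, 5, 55, 57, 62, 65, 76, 81, 91}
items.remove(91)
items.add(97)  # {2, 3, 5, 55, 57, 62, 65, 76, 81, 97}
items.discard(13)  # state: {2, 3, 5, 55, 57, 62, 65, 76, 81, 97}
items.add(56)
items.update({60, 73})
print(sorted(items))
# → [2, 3, 5, 55, 56, 57, 60, 62, 65, 73, 76, 81, 97]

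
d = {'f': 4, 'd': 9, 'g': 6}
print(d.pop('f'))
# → 4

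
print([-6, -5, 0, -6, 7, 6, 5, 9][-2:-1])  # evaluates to [5]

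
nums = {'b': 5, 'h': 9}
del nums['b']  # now {'h': 9}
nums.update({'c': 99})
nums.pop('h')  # 9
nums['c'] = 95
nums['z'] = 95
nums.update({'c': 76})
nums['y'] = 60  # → {'c': 76, 'z': 95, 'y': 60}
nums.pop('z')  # 95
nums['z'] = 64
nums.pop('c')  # 76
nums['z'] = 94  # {'y': 60, 'z': 94}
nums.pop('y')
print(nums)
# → {'z': 94}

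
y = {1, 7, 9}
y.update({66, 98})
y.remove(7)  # {1, 9, 66, 98}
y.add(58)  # {1, 9, 58, 66, 98}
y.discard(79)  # {1, 9, 58, 66, 98}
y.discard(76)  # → {1, 9, 58, 66, 98}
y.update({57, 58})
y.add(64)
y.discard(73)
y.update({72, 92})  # {1, 9, 57, 58, 64, 66, 72, 92, 98}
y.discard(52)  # {1, 9, 57, 58, 64, 66, 72, 92, 98}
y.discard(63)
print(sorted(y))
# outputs [1, 9, 57, 58, 64, 66, 72, 92, 98]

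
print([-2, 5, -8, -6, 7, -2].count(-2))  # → 2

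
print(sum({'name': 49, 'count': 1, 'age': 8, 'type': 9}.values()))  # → 67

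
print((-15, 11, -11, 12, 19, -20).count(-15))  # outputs 1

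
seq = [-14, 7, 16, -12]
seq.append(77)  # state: [-14, 7, 16, -12, 77]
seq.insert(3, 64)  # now [-14, 7, 16, 64, -12, 77]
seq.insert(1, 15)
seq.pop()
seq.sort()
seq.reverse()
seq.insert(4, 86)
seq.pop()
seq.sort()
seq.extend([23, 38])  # [-12, 7, 15, 16, 64, 86, 23, 38]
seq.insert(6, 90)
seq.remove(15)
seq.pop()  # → 38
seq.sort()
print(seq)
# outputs [-12, 7, 16, 23, 64, 86, 90]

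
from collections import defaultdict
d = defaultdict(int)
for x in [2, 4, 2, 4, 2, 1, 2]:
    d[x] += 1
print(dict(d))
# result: {2: 4, 4: 2, 1: 1}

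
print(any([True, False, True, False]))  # True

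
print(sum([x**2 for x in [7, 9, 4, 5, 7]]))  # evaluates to 220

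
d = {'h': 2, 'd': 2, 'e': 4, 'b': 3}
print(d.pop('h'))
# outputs 2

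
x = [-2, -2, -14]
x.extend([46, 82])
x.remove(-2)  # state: [-2, -14, 46, 82]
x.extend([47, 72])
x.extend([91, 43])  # [-2, -14, 46, 82, 47, 72, 91, 43]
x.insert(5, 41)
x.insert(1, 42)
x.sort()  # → [-14, -2, 41, 42, 43, 46, 47, 72, 82, 91]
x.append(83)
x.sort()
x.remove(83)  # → [-14, -2, 41, 42, 43, 46, 47, 72, 82, 91]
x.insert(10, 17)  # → [-14, -2, 41, 42, 43, 46, 47, 72, 82, 91, 17]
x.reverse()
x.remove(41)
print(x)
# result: [17, 91, 82, 72, 47, 46, 43, 42, -2, -14]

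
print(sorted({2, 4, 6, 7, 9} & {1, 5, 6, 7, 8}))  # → [6, 7]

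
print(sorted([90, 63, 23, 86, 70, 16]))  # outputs [16, 23, 63, 70, 86, 90]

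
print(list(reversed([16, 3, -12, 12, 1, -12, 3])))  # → [3, -12, 1, 12, -12, 3, 16]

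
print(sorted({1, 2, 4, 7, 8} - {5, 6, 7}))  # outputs [1, 2, 4, 8]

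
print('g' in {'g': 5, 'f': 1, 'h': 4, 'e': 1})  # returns True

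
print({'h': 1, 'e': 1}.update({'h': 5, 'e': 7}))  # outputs None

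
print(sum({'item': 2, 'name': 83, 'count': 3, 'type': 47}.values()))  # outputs 135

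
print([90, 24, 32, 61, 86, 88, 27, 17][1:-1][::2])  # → [24, 61, 88]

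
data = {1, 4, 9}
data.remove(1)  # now {4, 9}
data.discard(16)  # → {4, 9}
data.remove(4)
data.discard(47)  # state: {9}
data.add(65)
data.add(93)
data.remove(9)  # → {65, 93}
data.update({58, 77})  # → {58, 65, 77, 93}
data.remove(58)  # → {65, 77, 93}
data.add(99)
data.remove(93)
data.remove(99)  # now {65, 77}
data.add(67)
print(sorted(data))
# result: [65, 67, 77]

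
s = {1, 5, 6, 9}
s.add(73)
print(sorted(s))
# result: [1, 5, 6, 9, 73]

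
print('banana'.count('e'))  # 0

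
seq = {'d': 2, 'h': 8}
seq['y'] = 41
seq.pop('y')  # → 41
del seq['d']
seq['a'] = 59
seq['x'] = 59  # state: {'h': 8, 'a': 59, 'x': 59}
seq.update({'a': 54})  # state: {'h': 8, 'a': 54, 'x': 59}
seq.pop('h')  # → 8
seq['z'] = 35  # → {'a': 54, 'x': 59, 'z': 35}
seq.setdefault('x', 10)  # 59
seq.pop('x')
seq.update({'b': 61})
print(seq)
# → {'a': 54, 'z': 35, 'b': 61}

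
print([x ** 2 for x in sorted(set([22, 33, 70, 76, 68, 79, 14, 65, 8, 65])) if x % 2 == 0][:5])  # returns [64, 196, 484, 4624, 4900]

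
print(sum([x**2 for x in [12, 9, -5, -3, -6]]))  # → 295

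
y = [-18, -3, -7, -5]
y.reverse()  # [-5, -7, -3, -18]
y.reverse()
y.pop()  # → -5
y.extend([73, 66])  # [-18, -3, -7, 73, 66]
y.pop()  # 66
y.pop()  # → 73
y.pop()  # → -7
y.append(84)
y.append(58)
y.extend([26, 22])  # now [-18, -3, 84, 58, 26, 22]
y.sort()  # [-18, -3, 22, 26, 58, 84]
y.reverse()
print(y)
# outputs [84, 58, 26, 22, -3, -18]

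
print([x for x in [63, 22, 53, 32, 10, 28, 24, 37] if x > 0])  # [63, 22, 53, 32, 10, 28, 24, 37]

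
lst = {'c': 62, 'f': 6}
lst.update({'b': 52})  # {'c': 62, 'f': 6, 'b': 52}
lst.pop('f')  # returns 6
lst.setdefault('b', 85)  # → 52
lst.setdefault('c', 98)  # 62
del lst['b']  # {'c': 62}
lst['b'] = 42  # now {'c': 62, 'b': 42}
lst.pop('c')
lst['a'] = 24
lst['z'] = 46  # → {'b': 42, 'a': 24, 'z': 46}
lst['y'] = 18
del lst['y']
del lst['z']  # {'b': 42, 'a': 24}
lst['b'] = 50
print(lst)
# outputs {'b': 50, 'a': 24}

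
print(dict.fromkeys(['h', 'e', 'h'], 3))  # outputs {'h': 3, 'e': 3}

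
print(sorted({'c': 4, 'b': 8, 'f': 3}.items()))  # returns [('b', 8), ('c', 4), ('f', 3)]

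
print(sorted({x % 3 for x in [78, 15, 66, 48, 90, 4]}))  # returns [0, 1]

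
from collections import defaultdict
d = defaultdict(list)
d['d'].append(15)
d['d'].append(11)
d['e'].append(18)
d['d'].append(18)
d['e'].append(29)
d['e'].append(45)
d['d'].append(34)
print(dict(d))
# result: {'d': [15, 11, 18, 34], 'e': [18, 29, 45]}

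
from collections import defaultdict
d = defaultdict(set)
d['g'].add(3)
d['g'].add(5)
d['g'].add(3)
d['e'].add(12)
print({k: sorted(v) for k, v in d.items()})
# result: {'g': [3, 5], 'e': [12]}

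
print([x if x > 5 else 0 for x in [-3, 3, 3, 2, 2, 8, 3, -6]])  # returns [0, 0, 0, 0, 0, 8, 0, 0]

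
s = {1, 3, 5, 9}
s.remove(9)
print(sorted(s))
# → [1, 3, 5]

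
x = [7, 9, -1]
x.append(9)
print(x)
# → [7, 9, -1, 9]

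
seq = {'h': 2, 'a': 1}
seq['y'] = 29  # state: {'h': 2, 'a': 1, 'y': 29}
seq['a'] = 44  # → {'h': 2, 'a': 44, 'y': 29}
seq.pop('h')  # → 2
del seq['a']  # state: {'y': 29}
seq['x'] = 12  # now {'y': 29, 'x': 12}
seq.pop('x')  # 12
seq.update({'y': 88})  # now {'y': 88}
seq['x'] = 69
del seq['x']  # {'y': 88}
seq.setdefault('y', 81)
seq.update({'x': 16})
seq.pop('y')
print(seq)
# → {'x': 16}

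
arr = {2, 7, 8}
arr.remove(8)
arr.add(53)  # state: {2, 7, 53}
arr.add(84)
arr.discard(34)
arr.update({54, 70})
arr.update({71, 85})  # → {2, 7, 53, 54, 70, 71, 84, 85}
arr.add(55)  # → {2, 7, 53, 54, 55, 70, 71, 84, 85}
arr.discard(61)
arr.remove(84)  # {2, 7, 53, 54, 55, 70, 71, 85}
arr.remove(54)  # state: {2, 7, 53, 55, 70, 71, 85}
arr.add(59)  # {2, 7, 53, 55, 59, 70, 71, 85}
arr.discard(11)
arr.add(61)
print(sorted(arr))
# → [2, 7, 53, 55, 59, 61, 70, 71, 85]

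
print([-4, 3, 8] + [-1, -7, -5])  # [-4, 3, 8, -1, -7, -5]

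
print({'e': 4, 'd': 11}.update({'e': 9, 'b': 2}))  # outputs None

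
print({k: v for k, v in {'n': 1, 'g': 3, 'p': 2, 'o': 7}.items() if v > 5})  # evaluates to {'o': 7}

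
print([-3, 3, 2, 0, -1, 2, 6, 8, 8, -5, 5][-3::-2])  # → [8, 6, -1, 2, -3]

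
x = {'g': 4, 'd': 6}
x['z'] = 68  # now {'g': 4, 'd': 6, 'z': 68}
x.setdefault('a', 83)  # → 83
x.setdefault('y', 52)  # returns 52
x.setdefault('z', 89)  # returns 68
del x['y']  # {'g': 4, 'd': 6, 'z': 68, 'a': 83}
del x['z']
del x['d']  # {'g': 4, 'a': 83}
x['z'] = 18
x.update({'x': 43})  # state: {'g': 4, 'a': 83, 'z': 18, 'x': 43}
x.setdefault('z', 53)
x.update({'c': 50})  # {'g': 4, 'a': 83, 'z': 18, 'x': 43, 'c': 50}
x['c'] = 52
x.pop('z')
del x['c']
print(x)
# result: {'g': 4, 'a': 83, 'x': 43}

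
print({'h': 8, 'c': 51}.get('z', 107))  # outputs 107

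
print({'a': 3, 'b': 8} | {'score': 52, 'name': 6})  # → {'a': 3, 'b': 8, 'score': 52, 'name': 6}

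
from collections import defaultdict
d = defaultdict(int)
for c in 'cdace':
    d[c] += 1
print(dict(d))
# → {'c': 2, 'd': 1, 'a': 1, 'e': 1}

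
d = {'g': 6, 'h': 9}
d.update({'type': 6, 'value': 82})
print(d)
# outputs {'g': 6, 'h': 9, 'type': 6, 'value': 82}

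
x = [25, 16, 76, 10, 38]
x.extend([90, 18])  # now [25, 16, 76, 10, 38, 90, 18]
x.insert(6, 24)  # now [25, 16, 76, 10, 38, 90, 24, 18]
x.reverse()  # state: [18, 24, 90, 38, 10, 76, 16, 25]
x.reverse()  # [25, 16, 76, 10, 38, 90, 24, 18]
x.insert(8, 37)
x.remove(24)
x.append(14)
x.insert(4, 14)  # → [25, 16, 76, 10, 14, 38, 90, 18, 37, 14]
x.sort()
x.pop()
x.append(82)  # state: [10, 14, 14, 16, 18, 25, 37, 38, 76, 82]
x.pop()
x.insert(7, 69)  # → [10, 14, 14, 16, 18, 25, 37, 69, 38, 76]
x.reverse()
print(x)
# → [76, 38, 69, 37, 25, 18, 16, 14, 14, 10]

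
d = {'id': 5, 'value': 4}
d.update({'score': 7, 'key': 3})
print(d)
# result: {'id': 5, 'value': 4, 'score': 7, 'key': 3}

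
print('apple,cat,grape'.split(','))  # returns ['apple', 'cat', 'grape']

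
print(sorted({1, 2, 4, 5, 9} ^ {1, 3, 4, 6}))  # [2, 3, 5, 6, 9]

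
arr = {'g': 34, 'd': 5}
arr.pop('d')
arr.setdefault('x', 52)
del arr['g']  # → {'x': 52}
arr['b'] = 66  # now {'x': 52, 'b': 66}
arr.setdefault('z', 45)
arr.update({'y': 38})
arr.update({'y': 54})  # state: {'x': 52, 'b': 66, 'z': 45, 'y': 54}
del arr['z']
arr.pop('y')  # 54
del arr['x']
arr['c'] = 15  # {'b': 66, 'c': 15}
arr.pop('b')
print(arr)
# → {'c': 15}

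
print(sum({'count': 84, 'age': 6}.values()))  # 90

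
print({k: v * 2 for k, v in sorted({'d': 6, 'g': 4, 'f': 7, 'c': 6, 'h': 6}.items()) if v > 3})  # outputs {'c': 12, 'd': 12, 'f': 14, 'g': 8, 'h': 12}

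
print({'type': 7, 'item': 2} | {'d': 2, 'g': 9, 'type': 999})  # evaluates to {'type': 999, 'item': 2, 'd': 2, 'g': 9}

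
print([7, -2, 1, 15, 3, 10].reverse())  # None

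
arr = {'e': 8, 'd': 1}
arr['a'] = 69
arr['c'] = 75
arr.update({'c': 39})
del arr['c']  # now {'e': 8, 'd': 1, 'a': 69}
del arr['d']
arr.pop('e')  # 8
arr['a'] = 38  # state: {'a': 38}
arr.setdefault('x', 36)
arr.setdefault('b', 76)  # 76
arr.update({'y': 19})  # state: {'a': 38, 'x': 36, 'b': 76, 'y': 19}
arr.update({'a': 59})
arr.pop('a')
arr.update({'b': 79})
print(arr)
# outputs {'x': 36, 'b': 79, 'y': 19}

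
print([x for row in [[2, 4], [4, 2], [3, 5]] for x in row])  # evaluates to [2, 4, 4, 2, 3, 5]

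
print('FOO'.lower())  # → foo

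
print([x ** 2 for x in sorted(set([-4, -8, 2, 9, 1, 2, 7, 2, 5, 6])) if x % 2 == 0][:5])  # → [64, 16, 4, 36]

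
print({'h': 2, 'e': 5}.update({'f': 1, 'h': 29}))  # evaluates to None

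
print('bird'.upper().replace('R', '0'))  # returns BI0D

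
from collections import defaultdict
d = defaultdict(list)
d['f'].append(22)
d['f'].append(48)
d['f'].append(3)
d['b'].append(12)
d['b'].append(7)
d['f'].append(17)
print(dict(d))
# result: {'f': [22, 48, 3, 17], 'b': [12, 7]}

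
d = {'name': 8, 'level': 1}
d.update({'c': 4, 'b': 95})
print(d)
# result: {'name': 8, 'level': 1, 'c': 4, 'b': 95}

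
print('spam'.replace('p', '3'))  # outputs s3am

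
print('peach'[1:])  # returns each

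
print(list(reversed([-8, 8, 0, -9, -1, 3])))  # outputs [3, -1, -9, 0, 8, -8]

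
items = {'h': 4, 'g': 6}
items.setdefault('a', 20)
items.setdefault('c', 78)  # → 78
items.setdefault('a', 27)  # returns 20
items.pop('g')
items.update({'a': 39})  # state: {'h': 4, 'a': 39, 'c': 78}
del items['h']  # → {'a': 39, 'c': 78}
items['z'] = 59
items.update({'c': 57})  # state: {'a': 39, 'c': 57, 'z': 59}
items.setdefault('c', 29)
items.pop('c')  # 57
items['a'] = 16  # {'a': 16, 'z': 59}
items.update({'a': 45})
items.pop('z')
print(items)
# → {'a': 45}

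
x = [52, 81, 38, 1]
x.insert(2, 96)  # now [52, 81, 96, 38, 1]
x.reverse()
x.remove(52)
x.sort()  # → [1, 38, 81, 96]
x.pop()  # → 96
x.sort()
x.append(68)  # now [1, 38, 81, 68]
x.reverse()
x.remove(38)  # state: [68, 81, 1]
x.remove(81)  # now [68, 1]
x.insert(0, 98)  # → [98, 68, 1]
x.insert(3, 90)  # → [98, 68, 1, 90]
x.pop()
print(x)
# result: [98, 68, 1]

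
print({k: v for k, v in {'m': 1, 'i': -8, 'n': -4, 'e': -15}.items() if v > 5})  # {}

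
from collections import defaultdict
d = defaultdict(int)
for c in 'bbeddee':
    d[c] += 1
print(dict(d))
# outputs {'b': 2, 'e': 3, 'd': 2}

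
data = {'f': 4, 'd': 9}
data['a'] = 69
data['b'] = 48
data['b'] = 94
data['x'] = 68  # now {'f': 4, 'd': 9, 'a': 69, 'b': 94, 'x': 68}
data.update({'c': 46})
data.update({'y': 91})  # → {'f': 4, 'd': 9, 'a': 69, 'b': 94, 'x': 68, 'c': 46, 'y': 91}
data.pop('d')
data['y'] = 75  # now {'f': 4, 'a': 69, 'b': 94, 'x': 68, 'c': 46, 'y': 75}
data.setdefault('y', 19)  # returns 75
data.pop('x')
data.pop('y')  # 75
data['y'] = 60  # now {'f': 4, 'a': 69, 'b': 94, 'c': 46, 'y': 60}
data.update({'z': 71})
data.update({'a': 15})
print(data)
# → {'f': 4, 'a': 15, 'b': 94, 'c': 46, 'y': 60, 'z': 71}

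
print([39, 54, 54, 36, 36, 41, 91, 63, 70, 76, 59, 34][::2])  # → [39, 54, 36, 91, 70, 59]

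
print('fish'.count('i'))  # 1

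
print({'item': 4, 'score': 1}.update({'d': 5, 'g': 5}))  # None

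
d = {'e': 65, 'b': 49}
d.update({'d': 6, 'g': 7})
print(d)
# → {'e': 65, 'b': 49, 'd': 6, 'g': 7}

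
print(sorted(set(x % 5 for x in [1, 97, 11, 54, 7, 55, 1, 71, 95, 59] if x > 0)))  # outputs [0, 1, 2, 4]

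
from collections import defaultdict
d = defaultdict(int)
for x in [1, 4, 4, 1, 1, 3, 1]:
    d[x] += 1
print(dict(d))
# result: {1: 4, 4: 2, 3: 1}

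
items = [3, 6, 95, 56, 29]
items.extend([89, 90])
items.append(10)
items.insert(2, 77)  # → [3, 6, 77, 95, 56, 29, 89, 90, 10]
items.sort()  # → [3, 6, 10, 29, 56, 77, 89, 90, 95]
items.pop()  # 95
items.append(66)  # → [3, 6, 10, 29, 56, 77, 89, 90, 66]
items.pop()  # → 66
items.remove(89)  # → [3, 6, 10, 29, 56, 77, 90]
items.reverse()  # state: [90, 77, 56, 29, 10, 6, 3]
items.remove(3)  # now [90, 77, 56, 29, 10, 6]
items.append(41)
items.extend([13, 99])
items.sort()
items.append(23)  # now [6, 10, 13, 29, 41, 56, 77, 90, 99, 23]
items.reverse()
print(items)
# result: [23, 99, 90, 77, 56, 41, 29, 13, 10, 6]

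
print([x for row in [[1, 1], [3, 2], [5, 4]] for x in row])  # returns [1, 1, 3, 2, 5, 4]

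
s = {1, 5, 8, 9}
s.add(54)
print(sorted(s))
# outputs [1, 5, 8, 9, 54]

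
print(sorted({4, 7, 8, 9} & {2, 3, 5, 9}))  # [9]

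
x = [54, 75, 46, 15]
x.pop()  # 15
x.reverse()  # [46, 75, 54]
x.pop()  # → 54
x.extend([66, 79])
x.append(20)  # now [46, 75, 66, 79, 20]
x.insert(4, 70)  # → [46, 75, 66, 79, 70, 20]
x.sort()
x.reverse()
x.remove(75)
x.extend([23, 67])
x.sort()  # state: [20, 23, 46, 66, 67, 70, 79]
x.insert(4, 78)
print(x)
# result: [20, 23, 46, 66, 78, 67, 70, 79]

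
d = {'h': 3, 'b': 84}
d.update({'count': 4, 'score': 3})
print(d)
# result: {'h': 3, 'b': 84, 'count': 4, 'score': 3}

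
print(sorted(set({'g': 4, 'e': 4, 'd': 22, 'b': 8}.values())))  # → [4, 8, 22]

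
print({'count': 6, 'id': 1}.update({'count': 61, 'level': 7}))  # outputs None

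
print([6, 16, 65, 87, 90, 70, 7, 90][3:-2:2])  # [87, 70]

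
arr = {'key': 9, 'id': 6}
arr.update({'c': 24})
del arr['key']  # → {'id': 6, 'c': 24}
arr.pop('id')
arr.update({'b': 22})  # {'c': 24, 'b': 22}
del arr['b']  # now {'c': 24}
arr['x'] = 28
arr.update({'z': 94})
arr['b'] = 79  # {'c': 24, 'x': 28, 'z': 94, 'b': 79}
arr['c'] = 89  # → {'c': 89, 'x': 28, 'z': 94, 'b': 79}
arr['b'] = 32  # {'c': 89, 'x': 28, 'z': 94, 'b': 32}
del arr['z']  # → {'c': 89, 'x': 28, 'b': 32}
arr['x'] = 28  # {'c': 89, 'x': 28, 'b': 32}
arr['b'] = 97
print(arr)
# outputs {'c': 89, 'x': 28, 'b': 97}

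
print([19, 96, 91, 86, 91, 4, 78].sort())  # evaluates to None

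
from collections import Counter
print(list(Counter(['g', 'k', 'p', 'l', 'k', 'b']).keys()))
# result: ['g', 'k', 'p', 'l', 'b']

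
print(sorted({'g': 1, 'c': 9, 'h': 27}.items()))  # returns [('c', 9), ('g', 1), ('h', 27)]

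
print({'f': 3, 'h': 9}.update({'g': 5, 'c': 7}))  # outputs None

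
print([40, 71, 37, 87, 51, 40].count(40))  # 2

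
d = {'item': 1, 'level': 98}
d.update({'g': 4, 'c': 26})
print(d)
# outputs {'item': 1, 'level': 98, 'g': 4, 'c': 26}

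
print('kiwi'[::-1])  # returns iwik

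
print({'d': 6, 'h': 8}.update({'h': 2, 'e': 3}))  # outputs None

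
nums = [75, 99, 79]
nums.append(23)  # [75, 99, 79, 23]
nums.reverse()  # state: [23, 79, 99, 75]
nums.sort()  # [23, 75, 79, 99]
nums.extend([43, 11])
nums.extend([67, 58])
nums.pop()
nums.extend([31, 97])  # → [23, 75, 79, 99, 43, 11, 67, 31, 97]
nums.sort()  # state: [11, 23, 31, 43, 67, 75, 79, 97, 99]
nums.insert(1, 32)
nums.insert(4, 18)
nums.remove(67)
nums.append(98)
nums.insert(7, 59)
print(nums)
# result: [11, 32, 23, 31, 18, 43, 75, 59, 79, 97, 99, 98]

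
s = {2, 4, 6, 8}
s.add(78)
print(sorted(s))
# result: [2, 4, 6, 8, 78]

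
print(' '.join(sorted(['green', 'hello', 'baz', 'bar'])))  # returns bar baz green hello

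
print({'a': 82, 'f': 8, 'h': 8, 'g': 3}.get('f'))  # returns 8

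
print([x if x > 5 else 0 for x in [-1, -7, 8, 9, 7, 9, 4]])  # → [0, 0, 8, 9, 7, 9, 0]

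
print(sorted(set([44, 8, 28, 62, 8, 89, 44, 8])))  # [8, 28, 44, 62, 89]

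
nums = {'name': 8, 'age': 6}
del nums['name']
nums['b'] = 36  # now {'age': 6, 'b': 36}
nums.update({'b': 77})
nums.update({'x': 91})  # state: {'age': 6, 'b': 77, 'x': 91}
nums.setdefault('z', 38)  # 38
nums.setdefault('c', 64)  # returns 64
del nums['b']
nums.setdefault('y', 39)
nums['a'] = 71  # {'age': 6, 'x': 91, 'z': 38, 'c': 64, 'y': 39, 'a': 71}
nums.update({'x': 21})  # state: {'age': 6, 'x': 21, 'z': 38, 'c': 64, 'y': 39, 'a': 71}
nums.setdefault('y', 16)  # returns 39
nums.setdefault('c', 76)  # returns 64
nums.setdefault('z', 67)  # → 38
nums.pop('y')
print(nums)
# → {'age': 6, 'x': 21, 'z': 38, 'c': 64, 'a': 71}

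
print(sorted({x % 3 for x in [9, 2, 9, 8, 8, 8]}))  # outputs [0, 2]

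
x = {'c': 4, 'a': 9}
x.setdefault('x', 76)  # 76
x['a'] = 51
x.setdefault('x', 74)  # 76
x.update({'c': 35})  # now {'c': 35, 'a': 51, 'x': 76}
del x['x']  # {'c': 35, 'a': 51}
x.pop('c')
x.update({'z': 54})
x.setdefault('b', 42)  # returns 42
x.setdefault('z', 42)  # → 54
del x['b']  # {'a': 51, 'z': 54}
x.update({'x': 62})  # {'a': 51, 'z': 54, 'x': 62}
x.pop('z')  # 54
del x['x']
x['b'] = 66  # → {'a': 51, 'b': 66}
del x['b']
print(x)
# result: {'a': 51}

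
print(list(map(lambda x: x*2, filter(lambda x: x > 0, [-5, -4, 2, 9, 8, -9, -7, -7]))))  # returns [4, 18, 16]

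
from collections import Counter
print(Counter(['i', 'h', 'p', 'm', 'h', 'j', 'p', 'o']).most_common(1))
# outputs [('h', 2)]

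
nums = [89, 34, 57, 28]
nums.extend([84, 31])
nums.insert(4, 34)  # [89, 34, 57, 28, 34, 84, 31]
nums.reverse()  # [31, 84, 34, 28, 57, 34, 89]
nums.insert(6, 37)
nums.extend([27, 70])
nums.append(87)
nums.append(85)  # [31, 84, 34, 28, 57, 34, 37, 89, 27, 70, 87, 85]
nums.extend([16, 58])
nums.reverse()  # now [58, 16, 85, 87, 70, 27, 89, 37, 34, 57, 28, 34, 84, 31]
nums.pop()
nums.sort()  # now [16, 27, 28, 34, 34, 37, 57, 58, 70, 84, 85, 87, 89]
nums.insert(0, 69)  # [69, 16, 27, 28, 34, 34, 37, 57, 58, 70, 84, 85, 87, 89]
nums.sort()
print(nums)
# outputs [16, 27, 28, 34, 34, 37, 57, 58, 69, 70, 84, 85, 87, 89]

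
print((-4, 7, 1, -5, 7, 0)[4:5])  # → (7,)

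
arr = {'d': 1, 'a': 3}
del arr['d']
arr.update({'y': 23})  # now {'a': 3, 'y': 23}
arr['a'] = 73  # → {'a': 73, 'y': 23}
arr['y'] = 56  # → {'a': 73, 'y': 56}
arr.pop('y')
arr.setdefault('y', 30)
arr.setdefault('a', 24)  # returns 73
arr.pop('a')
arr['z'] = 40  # {'y': 30, 'z': 40}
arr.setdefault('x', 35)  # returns 35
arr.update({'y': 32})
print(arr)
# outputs {'y': 32, 'z': 40, 'x': 35}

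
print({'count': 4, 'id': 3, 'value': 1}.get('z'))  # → None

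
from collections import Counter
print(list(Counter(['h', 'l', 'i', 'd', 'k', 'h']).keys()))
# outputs ['h', 'l', 'i', 'd', 'k']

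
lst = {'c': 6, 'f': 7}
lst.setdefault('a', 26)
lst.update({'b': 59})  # {'c': 6, 'f': 7, 'a': 26, 'b': 59}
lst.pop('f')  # 7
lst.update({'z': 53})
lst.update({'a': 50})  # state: {'c': 6, 'a': 50, 'b': 59, 'z': 53}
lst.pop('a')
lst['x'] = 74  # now {'c': 6, 'b': 59, 'z': 53, 'x': 74}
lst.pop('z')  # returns 53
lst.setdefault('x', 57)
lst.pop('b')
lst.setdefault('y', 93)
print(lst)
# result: {'c': 6, 'x': 74, 'y': 93}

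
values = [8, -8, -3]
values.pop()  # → -3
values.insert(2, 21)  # [8, -8, 21]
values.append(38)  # [8, -8, 21, 38]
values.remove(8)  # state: [-8, 21, 38]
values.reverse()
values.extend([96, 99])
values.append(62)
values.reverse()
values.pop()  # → 38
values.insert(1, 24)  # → [62, 24, 99, 96, -8, 21]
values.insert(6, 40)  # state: [62, 24, 99, 96, -8, 21, 40]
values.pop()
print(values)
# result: [62, 24, 99, 96, -8, 21]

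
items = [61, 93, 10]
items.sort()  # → [10, 61, 93]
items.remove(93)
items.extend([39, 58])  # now [10, 61, 39, 58]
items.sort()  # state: [10, 39, 58, 61]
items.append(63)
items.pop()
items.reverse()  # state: [61, 58, 39, 10]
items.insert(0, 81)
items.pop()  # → 10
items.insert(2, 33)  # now [81, 61, 33, 58, 39]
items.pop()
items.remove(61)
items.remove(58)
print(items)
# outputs [81, 33]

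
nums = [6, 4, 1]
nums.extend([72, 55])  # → [6, 4, 1, 72, 55]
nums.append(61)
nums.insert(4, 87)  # [6, 4, 1, 72, 87, 55, 61]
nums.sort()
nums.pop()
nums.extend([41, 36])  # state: [1, 4, 6, 55, 61, 72, 41, 36]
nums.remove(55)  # [1, 4, 6, 61, 72, 41, 36]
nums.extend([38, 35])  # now [1, 4, 6, 61, 72, 41, 36, 38, 35]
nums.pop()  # 35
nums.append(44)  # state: [1, 4, 6, 61, 72, 41, 36, 38, 44]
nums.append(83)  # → [1, 4, 6, 61, 72, 41, 36, 38, 44, 83]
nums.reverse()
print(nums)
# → [83, 44, 38, 36, 41, 72, 61, 6, 4, 1]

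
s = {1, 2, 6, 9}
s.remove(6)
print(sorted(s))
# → [1, 2, 9]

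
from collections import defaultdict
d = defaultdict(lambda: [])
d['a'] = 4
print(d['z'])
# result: []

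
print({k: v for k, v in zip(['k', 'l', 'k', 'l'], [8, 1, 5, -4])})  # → {'k': 5, 'l': -4}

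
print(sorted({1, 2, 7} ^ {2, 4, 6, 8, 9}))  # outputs [1, 4, 6, 7, 8, 9]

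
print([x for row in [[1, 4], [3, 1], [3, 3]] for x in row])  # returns [1, 4, 3, 1, 3, 3]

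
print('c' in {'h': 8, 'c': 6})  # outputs True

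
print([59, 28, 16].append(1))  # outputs None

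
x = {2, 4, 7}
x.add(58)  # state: {2, 4, 7, 58}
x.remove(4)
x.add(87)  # {2, 7, 58, 87}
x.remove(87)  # {2, 7, 58}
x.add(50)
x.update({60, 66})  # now {2, 7, 50, 58, 60, 66}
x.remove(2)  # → {7, 50, 58, 60, 66}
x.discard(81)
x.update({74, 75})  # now {7, 50, 58, 60, 66, 74, 75}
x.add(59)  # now {7, 50, 58, 59, 60, 66, 74, 75}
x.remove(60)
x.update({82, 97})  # {7, 50, 58, 59, 66, 74, 75, 82, 97}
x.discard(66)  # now {7, 50, 58, 59, 74, 75, 82, 97}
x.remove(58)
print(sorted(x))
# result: [7, 50, 59, 74, 75, 82, 97]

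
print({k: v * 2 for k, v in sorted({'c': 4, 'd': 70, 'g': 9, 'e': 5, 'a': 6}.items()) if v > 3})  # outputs {'a': 12, 'c': 8, 'd': 140, 'e': 10, 'g': 18}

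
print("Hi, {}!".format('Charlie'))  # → Hi, Charlie!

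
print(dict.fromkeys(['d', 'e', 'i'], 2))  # {'d': 2, 'e': 2, 'i': 2}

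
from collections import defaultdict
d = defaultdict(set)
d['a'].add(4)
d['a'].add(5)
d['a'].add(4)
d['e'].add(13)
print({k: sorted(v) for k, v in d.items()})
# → {'a': [4, 5], 'e': [13]}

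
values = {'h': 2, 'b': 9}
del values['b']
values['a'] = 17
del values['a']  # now {'h': 2}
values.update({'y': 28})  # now {'h': 2, 'y': 28}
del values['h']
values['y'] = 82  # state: {'y': 82}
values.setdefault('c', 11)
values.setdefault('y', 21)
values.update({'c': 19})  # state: {'y': 82, 'c': 19}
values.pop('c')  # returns 19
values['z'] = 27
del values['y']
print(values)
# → {'z': 27}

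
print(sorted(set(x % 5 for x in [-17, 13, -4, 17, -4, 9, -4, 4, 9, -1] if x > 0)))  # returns [2, 3, 4]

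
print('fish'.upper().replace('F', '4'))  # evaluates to 4ISH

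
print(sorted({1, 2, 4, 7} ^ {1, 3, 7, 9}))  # [2, 3, 4, 9]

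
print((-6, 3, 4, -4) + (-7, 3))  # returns (-6, 3, 4, -4, -7, 3)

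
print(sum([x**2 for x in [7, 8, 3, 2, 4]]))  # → 142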